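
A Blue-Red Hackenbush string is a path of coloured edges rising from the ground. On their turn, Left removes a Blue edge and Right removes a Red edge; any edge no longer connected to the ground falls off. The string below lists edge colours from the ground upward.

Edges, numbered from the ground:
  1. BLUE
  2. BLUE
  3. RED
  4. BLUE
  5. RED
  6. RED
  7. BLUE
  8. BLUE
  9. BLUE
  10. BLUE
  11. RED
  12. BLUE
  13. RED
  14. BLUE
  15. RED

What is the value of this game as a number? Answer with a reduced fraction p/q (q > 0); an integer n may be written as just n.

13269/8192

step 1: add BLUE to get B; options L={ 0 } R={ ∅ } — 1
step 2: add BLUE to get BB; options L={ 0, 1 } R={ ∅ } — 2
step 3: add RED to get BBR; options L={ 0, 1 } R={ 2 } — 3/2
step 4: add BLUE to get BBRB; options L={ 0, 1, 3/2 } R={ 2 } — 7/4
step 5: add RED to get BBRBR; options L={ 0, 1, 3/2 } R={ 7/4, 2 } — 13/8
step 6: add RED to get BBRBRR; options L={ 0, 1, 3/2 } R={ 13/8, 7/4, 2 } — 25/16
step 7: add BLUE to get BBRBRRB; options L={ 0, 1, 3/2, 25/16 } R={ 13/8, 7/4, 2 } — 51/32
step 8: add BLUE to get BBRBRRBB; options L={ 0, 1, 3/2, 25/16, 51/32 } R={ 13/8, 7/4, 2 } — 103/64
step 9: add BLUE to get BBRBRRBBB; options L={ 0, 1, 3/2, 25/16, 51/32, 103/64 } R={ 13/8, 7/4, 2 } — 207/128
step 10: add BLUE to get BBRBRRBBBB; options L={ 0, 1, 3/2, 25/16, 51/32, 103/64, 207/128 } R={ 13/8, 7/4, 2 } — 415/256
step 11: add RED to get BBRBRRBBBBR; options L={ 0, 1, 3/2, 25/16, 51/32, 103/64, 207/128 } R={ 415/256, 13/8, 7/4, 2 } — 829/512
step 12: add BLUE to get BBRBRRBBBBRB; options L={ 0, 1, 3/2, 25/16, 51/32, 103/64, 207/128, 829/512 } R={ 415/256, 13/8, 7/4, 2 } — 1659/1024
step 13: add RED to get BBRBRRBBBBRBR; options L={ 0, 1, 3/2, 25/16, 51/32, 103/64, 207/128, 829/512 } R={ 1659/1024, 415/256, 13/8, 7/4, 2 } — 3317/2048
step 14: add BLUE to get BBRBRRBBBBRBRB; options L={ 0, 1, 3/2, 25/16, 51/32, 103/64, 207/128, 829/512, 3317/2048 } R={ 1659/1024, 415/256, 13/8, 7/4, 2 } — 6635/4096
step 15: add RED to get BBRBRRBBBBRBRBR; options L={ 0, 1, 3/2, 25/16, 51/32, 103/64, 207/128, 829/512, 3317/2048 } R={ 6635/4096, 1659/1024, 415/256, 13/8, 7/4, 2 } — 13269/8192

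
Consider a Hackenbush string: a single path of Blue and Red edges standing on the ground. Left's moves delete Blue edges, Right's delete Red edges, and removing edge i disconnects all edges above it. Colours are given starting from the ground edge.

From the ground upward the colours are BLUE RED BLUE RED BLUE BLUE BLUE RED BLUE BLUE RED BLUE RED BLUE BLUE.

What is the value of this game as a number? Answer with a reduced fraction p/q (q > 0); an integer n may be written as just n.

11991/16384

1 of 15 · B · max L 0 · min R +∞ ⇒ 1
2 of 15 · BR · max L 0 · min R 1 ⇒ 1/2
3 of 15 · BRB · max L 1/2 · min R 1 ⇒ 3/4
4 of 15 · BRBR · max L 1/2 · min R 3/4 ⇒ 5/8
5 of 15 · BRBRB · max L 5/8 · min R 3/4 ⇒ 11/16
6 of 15 · BRBRBB · max L 11/16 · min R 3/4 ⇒ 23/32
7 of 15 · BRBRBBB · max L 23/32 · min R 3/4 ⇒ 47/64
8 of 15 · BRBRBBBR · max L 23/32 · min R 47/64 ⇒ 93/128
9 of 15 · BRBRBBBRB · max L 93/128 · min R 47/64 ⇒ 187/256
10 of 15 · BRBRBBBRBB · max L 187/256 · min R 47/64 ⇒ 375/512
11 of 15 · BRBRBBBRBBR · max L 187/256 · min R 375/512 ⇒ 749/1024
12 of 15 · BRBRBBBRBBRB · max L 749/1024 · min R 375/512 ⇒ 1499/2048
13 of 15 · BRBRBBBRBBRBR · max L 749/1024 · min R 1499/2048 ⇒ 2997/4096
14 of 15 · BRBRBBBRBBRBRB · max L 2997/4096 · min R 1499/2048 ⇒ 5995/8192
15 of 15 · BRBRBBBRBBRBRBB · max L 5995/8192 · min R 1499/2048 ⇒ 11991/16384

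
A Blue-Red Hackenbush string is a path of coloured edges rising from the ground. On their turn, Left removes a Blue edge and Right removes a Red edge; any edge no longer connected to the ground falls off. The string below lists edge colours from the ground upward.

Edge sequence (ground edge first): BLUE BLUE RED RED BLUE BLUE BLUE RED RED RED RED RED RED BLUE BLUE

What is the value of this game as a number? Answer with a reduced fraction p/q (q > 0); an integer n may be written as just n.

edge 1 of 15 (BLUE): { 0 | none } → 1
edge 2 of 15 (BLUE): { 0,1 | none } → 2
edge 3 of 15 (RED): { 0,1 | 2 } → 3/2
edge 4 of 15 (RED): { 0,1 | 3/2,2 } → 5/4
edge 5 of 15 (BLUE): { 0,1,5/4 | 3/2,2 } → 11/8
edge 6 of 15 (BLUE): { 0,1,5/4,11/8 | 3/2,2 } → 23/16
edge 7 of 15 (BLUE): { 0,1,5/4,11/8,23/16 | 3/2,2 } → 47/32
edge 8 of 15 (RED): { 0,1,5/4,11/8,23/16 | 47/32,3/2,2 } → 93/64
edge 9 of 15 (RED): { 0,1,5/4,11/8,23/16 | 93/64,47/32,3/2,2 } → 185/128
edge 10 of 15 (RED): { 0,1,5/4,11/8,23/16 | 185/128,93/64,47/32,3/2,2 } → 369/256
edge 11 of 15 (RED): { 0,1,5/4,11/8,23/16 | 369/256,185/128,93/64,47/32,3/2,2 } → 737/512
edge 12 of 15 (RED): { 0,1,5/4,11/8,23/16 | 737/512,369/256,185/128,93/64,47/32,3/2,2 } → 1473/1024
edge 13 of 15 (RED): { 0,1,5/4,11/8,23/16 | 1473/1024,737/512,369/256,185/128,93/64,47/32,3/2,2 } → 2945/2048
edge 14 of 15 (BLUE): { 0,1,5/4,11/8,23/16,2945/2048 | 1473/1024,737/512,369/256,185/128,93/64,47/32,3/2,2 } → 5891/4096
edge 15 of 15 (BLUE): { 0,1,5/4,11/8,23/16,2945/2048,5891/4096 | 1473/1024,737/512,369/256,185/128,93/64,47/32,3/2,2 } → 11783/8192

11783/8192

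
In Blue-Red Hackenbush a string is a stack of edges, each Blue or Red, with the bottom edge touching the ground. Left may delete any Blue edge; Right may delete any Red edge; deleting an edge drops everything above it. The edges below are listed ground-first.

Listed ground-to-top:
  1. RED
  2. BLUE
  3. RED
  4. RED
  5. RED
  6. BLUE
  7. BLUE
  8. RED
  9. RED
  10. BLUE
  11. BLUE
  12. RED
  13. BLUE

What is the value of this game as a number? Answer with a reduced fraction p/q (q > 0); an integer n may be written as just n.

-3685/4096

v(R) = { none | 0 } -> -1
v(RB) = { -1 | 0 } -> -1/2
v(RBR) = { -1 | -1/2, 0 } -> -3/4
v(RBRR) = { -1 | -3/4, -1/2, 0 } -> -7/8
v(RBRRR) = { -1 | -7/8, -3/4, -1/2, 0 } -> -15/16
v(RBRRRB) = { -1, -15/16 | -7/8, -3/4, -1/2, 0 } -> -29/32
v(RBRRRBB) = { -1, -15/16, -29/32 | -7/8, -3/4, -1/2, 0 } -> -57/64
v(RBRRRBBR) = { -1, -15/16, -29/32 | -57/64, -7/8, -3/4, -1/2, 0 } -> -115/128
v(RBRRRBBRR) = { -1, -15/16, -29/32 | -115/128, -57/64, -7/8, -3/4, -1/2, 0 } -> -231/256
v(RBRRRBBRRB) = { -1, -15/16, -29/32, -231/256 | -115/128, -57/64, -7/8, -3/4, -1/2, 0 } -> -461/512
v(RBRRRBBRRBB) = { -1, -15/16, -29/32, -231/256, -461/512 | -115/128, -57/64, -7/8, -3/4, -1/2, 0 } -> -921/1024
v(RBRRRBBRRBBR) = { -1, -15/16, -29/32, -231/256, -461/512 | -921/1024, -115/128, -57/64, -7/8, -3/4, -1/2, 0 } -> -1843/2048
v(RBRRRBBRRBBRB) = { -1, -15/16, -29/32, -231/256, -461/512, -1843/2048 | -921/1024, -115/128, -57/64, -7/8, -3/4, -1/2, 0 } -> -3685/4096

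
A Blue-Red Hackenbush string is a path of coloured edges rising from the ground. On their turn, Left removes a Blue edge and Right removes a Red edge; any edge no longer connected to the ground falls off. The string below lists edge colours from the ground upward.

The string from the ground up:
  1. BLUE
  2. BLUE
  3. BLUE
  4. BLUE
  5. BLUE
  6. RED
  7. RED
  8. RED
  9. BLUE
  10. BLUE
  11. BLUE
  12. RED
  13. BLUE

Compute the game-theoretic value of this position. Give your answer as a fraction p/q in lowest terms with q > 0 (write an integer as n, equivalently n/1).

1083/256

1 of 13 · B · max L 0 · min R +∞ => 1
2 of 13 · BB · max L 1 · min R +∞ => 2
3 of 13 · BBB · max L 2 · min R +∞ => 3
4 of 13 · BBBB · max L 3 · min R +∞ => 4
5 of 13 · BBBBB · max L 4 · min R +∞ => 5
6 of 13 · BBBBBR · max L 4 · min R 5 => 9/2
7 of 13 · BBBBBRR · max L 4 · min R 9/2 => 17/4
8 of 13 · BBBBBRRR · max L 4 · min R 17/4 => 33/8
9 of 13 · BBBBBRRRB · max L 33/8 · min R 17/4 => 67/16
10 of 13 · BBBBBRRRBB · max L 67/16 · min R 17/4 => 135/32
11 of 13 · BBBBBRRRBBB · max L 135/32 · min R 17/4 => 271/64
12 of 13 · BBBBBRRRBBBR · max L 135/32 · min R 271/64 => 541/128
13 of 13 · BBBBBRRRBBBRB · max L 541/128 · min R 271/64 => 1083/256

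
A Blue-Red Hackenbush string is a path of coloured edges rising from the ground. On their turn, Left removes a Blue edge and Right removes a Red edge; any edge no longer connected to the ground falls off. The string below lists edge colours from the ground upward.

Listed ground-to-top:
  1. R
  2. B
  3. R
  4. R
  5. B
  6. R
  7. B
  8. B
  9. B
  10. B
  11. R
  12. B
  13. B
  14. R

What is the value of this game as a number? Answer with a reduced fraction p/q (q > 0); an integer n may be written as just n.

Prefix values for R B R R B R B B B B R B B R via {L|R} + simplicity:
edge 1 of 14 (R): { none | 0 } => -1
edge 2 of 14 (B): { -1 | 0 } => -1/2
edge 3 of 14 (R): { -1 | -1/2 0 } => -3/4
edge 4 of 14 (R): { -1 | -3/4 -1/2 0 } => -7/8
edge 5 of 14 (B): { -1 -7/8 | -3/4 -1/2 0 } => -13/16
edge 6 of 14 (R): { -1 -7/8 | -13/16 -3/4 -1/2 0 } => -27/32
edge 7 of 14 (B): { -1 -7/8 -27/32 | -13/16 -3/4 -1/2 0 } => -53/64
edge 8 of 14 (B): { -1 -7/8 -27/32 -53/64 | -13/16 -3/4 -1/2 0 } => -105/128
edge 9 of 14 (B): { -1 -7/8 -27/32 -53/64 -105/128 | -13/16 -3/4 -1/2 0 } => -209/256
edge 10 of 14 (B): { -1 -7/8 -27/32 -53/64 -105/128 -209/256 | -13/16 -3/4 -1/2 0 } => -417/512
edge 11 of 14 (R): { -1 -7/8 -27/32 -53/64 -105/128 -209/256 | -417/512 -13/16 -3/4 -1/2 0 } => -835/1024
edge 12 of 14 (B): { -1 -7/8 -27/32 -53/64 -105/128 -209/256 -835/1024 | -417/512 -13/16 -3/4 -1/2 0 } => -1669/2048
edge 13 of 14 (B): { -1 -7/8 -27/32 -53/64 -105/128 -209/256 -835/1024 -1669/2048 | -417/512 -13/16 -3/4 -1/2 0 } => -3337/4096
edge 14 of 14 (R): { -1 -7/8 -27/32 -53/64 -105/128 -209/256 -835/1024 -1669/2048 | -3337/4096 -417/512 -13/16 -3/4 -1/2 0 } => -6675/8192

-6675/8192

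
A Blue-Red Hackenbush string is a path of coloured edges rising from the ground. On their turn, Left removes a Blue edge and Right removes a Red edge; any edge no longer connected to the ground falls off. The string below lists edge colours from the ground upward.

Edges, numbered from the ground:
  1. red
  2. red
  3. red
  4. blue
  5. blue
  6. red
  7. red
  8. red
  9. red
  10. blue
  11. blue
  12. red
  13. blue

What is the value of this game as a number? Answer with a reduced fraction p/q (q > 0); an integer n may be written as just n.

-2533/1024

v_1 [r]  L=[]  R=[0]  so -1
v_2 [rr]  L=[]  R=[-1,0]  so -2
v_3 [rrr]  L=[]  R=[-2,-1,0]  so -3
v_4 [rrrb]  L=[-3]  R=[-2,-1,0]  so -5/2
v_5 [rrrbb]  L=[-3,-5/2]  R=[-2,-1,0]  so -9/4
v_6 [rrrbbr]  L=[-3,-5/2]  R=[-9/4,-2,-1,0]  so -19/8
v_7 [rrrbbrr]  L=[-3,-5/2]  R=[-19/8,-9/4,-2,-1,0]  so -39/16
v_8 [rrrbbrrr]  L=[-3,-5/2]  R=[-39/16,-19/8,-9/4,-2,-1,0]  so -79/32
v_9 [rrrbbrrrr]  L=[-3,-5/2]  R=[-79/32,-39/16,-19/8,-9/4,-2,-1,0]  so -159/64
v_10 [rrrbbrrrrb]  L=[-3,-5/2,-159/64]  R=[-79/32,-39/16,-19/8,-9/4,-2,-1,0]  so -317/128
v_11 [rrrbbrrrrbb]  L=[-3,-5/2,-159/64,-317/128]  R=[-79/32,-39/16,-19/8,-9/4,-2,-1,0]  so -633/256
v_12 [rrrbbrrrrbbr]  L=[-3,-5/2,-159/64,-317/128]  R=[-633/256,-79/32,-39/16,-19/8,-9/4,-2,-1,0]  so -1267/512
v_13 [rrrbbrrrrbbrb]  L=[-3,-5/2,-159/64,-317/128,-1267/512]  R=[-633/256,-79/32,-39/16,-19/8,-9/4,-2,-1,0]  so -2533/1024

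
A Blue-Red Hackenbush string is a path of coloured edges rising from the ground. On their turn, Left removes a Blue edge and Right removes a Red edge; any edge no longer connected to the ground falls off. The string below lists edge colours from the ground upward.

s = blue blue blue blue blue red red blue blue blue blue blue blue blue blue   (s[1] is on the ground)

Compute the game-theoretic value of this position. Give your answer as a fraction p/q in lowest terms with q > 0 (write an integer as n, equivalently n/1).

Prefix values for blue blue blue blue blue red red blue blue blue blue blue blue blue blue via {L|R} + simplicity:
g_1 [b]  L=[0]  R=[∅]  ⇒ 1
g_2 [bb]  L=[0 1]  R=[∅]  ⇒ 2
g_3 [bbb]  L=[0 1 2]  R=[∅]  ⇒ 3
g_4 [bbbb]  L=[0 1 2 3]  R=[∅]  ⇒ 4
g_5 [bbbbb]  L=[0 1 2 3 4]  R=[∅]  ⇒ 5
g_6 [bbbbbr]  L=[0 1 2 3 4]  R=[5]  ⇒ 9/2
g_7 [bbbbbrr]  L=[0 1 2 3 4]  R=[9/2 5]  ⇒ 17/4
g_8 [bbbbbrrb]  L=[0 1 2 3 4 17/4]  R=[9/2 5]  ⇒ 35/8
g_9 [bbbbbrrbb]  L=[0 1 2 3 4 17/4 35/8]  R=[9/2 5]  ⇒ 71/16
g_10 [bbbbbrrbbb]  L=[0 1 2 3 4 17/4 35/8 71/16]  R=[9/2 5]  ⇒ 143/32
g_11 [bbbbbrrbbbb]  L=[0 1 2 3 4 17/4 35/8 71/16 143/32]  R=[9/2 5]  ⇒ 287/64
g_12 [bbbbbrrbbbbb]  L=[0 1 2 3 4 17/4 35/8 71/16 143/32 287/64]  R=[9/2 5]  ⇒ 575/128
g_13 [bbbbbrrbbbbbb]  L=[0 1 2 3 4 17/4 35/8 71/16 143/32 287/64 575/128]  R=[9/2 5]  ⇒ 1151/256
g_14 [bbbbbrrbbbbbbb]  L=[0 1 2 3 4 17/4 35/8 71/16 143/32 287/64 575/128 1151/256]  R=[9/2 5]  ⇒ 2303/512
g_15 [bbbbbrrbbbbbbbb]  L=[0 1 2 3 4 17/4 35/8 71/16 143/32 287/64 575/128 1151/256 2303/512]  R=[9/2 5]  ⇒ 4607/1024

4607/1024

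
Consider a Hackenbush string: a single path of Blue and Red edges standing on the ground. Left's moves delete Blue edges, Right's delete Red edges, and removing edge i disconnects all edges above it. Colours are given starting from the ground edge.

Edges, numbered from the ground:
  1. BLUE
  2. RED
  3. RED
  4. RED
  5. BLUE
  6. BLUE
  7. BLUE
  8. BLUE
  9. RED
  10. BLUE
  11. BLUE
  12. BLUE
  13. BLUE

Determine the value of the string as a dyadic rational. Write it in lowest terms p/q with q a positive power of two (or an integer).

B: Left { 0 }, Right { ∅ } so simplest 1
BR: Left { 0 }, Right { 1 } so simplest 1/2
BRR: Left { 0 }, Right { 1/2,1 } so simplest 1/4
BRRR: Left { 0 }, Right { 1/4,1/2,1 } so simplest 1/8
BRRRB: Left { 0,1/8 }, Right { 1/4,1/2,1 } so simplest 3/16
BRRRBB: Left { 0,1/8,3/16 }, Right { 1/4,1/2,1 } so simplest 7/32
BRRRBBB: Left { 0,1/8,3/16,7/32 }, Right { 1/4,1/2,1 } so simplest 15/64
BRRRBBBB: Left { 0,1/8,3/16,7/32,15/64 }, Right { 1/4,1/2,1 } so simplest 31/128
BRRRBBBBR: Left { 0,1/8,3/16,7/32,15/64 }, Right { 31/128,1/4,1/2,1 } so simplest 61/256
BRRRBBBBRB: Left { 0,1/8,3/16,7/32,15/64,61/256 }, Right { 31/128,1/4,1/2,1 } so simplest 123/512
BRRRBBBBRBB: Left { 0,1/8,3/16,7/32,15/64,61/256,123/512 }, Right { 31/128,1/4,1/2,1 } so simplest 247/1024
BRRRBBBBRBBB: Left { 0,1/8,3/16,7/32,15/64,61/256,123/512,247/1024 }, Right { 31/128,1/4,1/2,1 } so simplest 495/2048
BRRRBBBBRBBBB: Left { 0,1/8,3/16,7/32,15/64,61/256,123/512,247/1024,495/2048 }, Right { 31/128,1/4,1/2,1 } so simplest 991/4096

991/4096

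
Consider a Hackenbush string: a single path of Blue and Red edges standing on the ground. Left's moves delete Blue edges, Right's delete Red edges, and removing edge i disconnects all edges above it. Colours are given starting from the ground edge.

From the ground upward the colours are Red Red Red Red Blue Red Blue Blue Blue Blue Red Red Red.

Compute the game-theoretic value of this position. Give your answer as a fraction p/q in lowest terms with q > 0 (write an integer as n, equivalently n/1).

-1807/512

Prefix values for Red Red Red Red Blue Red Blue Blue Blue Blue Red Red Red via {L|R} + simplicity:
1 of 13 · R · max L −∞ · min R 0 — -1
2 of 13 · RR · max L −∞ · min R -1 — -2
3 of 13 · RRR · max L −∞ · min R -2 — -3
4 of 13 · RRRR · max L −∞ · min R -3 — -4
5 of 13 · RRRRB · max L -4 · min R -3 — -7/2
6 of 13 · RRRRBR · max L -4 · min R -7/2 — -15/4
7 of 13 · RRRRBRB · max L -15/4 · min R -7/2 — -29/8
8 of 13 · RRRRBRBB · max L -29/8 · min R -7/2 — -57/16
9 of 13 · RRRRBRBBB · max L -57/16 · min R -7/2 — -113/32
10 of 13 · RRRRBRBBBB · max L -113/32 · min R -7/2 — -225/64
11 of 13 · RRRRBRBBBBR · max L -113/32 · min R -225/64 — -451/128
12 of 13 · RRRRBRBBBBRR · max L -113/32 · min R -451/128 — -903/256
13 of 13 · RRRRBRBBBBRRR · max L -113/32 · min R -903/256 — -1807/512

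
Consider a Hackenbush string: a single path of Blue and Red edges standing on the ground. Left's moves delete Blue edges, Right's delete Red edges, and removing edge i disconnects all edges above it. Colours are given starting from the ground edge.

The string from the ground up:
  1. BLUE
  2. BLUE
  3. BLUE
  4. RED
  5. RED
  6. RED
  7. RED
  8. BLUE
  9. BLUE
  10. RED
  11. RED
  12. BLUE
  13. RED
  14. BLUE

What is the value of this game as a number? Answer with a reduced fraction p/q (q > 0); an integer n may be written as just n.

4299/2048

step 1: add BLUE to get B; options L={ 0 } R={ none } -> 1
step 2: add BLUE to get BB; options L={ 0 1 } R={ none } -> 2
step 3: add BLUE to get BBB; options L={ 0 1 2 } R={ none } -> 3
step 4: add RED to get BBBR; options L={ 0 1 2 } R={ 3 } -> 5/2
step 5: add RED to get BBBRR; options L={ 0 1 2 } R={ 5/2 3 } -> 9/4
step 6: add RED to get BBBRRR; options L={ 0 1 2 } R={ 9/4 5/2 3 } -> 17/8
step 7: add RED to get BBBRRRR; options L={ 0 1 2 } R={ 17/8 9/4 5/2 3 } -> 33/16
step 8: add BLUE to get BBBRRRRB; options L={ 0 1 2 33/16 } R={ 17/8 9/4 5/2 3 } -> 67/32
step 9: add BLUE to get BBBRRRRBB; options L={ 0 1 2 33/16 67/32 } R={ 17/8 9/4 5/2 3 } -> 135/64
step 10: add RED to get BBBRRRRBBR; options L={ 0 1 2 33/16 67/32 } R={ 135/64 17/8 9/4 5/2 3 } -> 269/128
step 11: add RED to get BBBRRRRBBRR; options L={ 0 1 2 33/16 67/32 } R={ 269/128 135/64 17/8 9/4 5/2 3 } -> 537/256
step 12: add BLUE to get BBBRRRRBBRRB; options L={ 0 1 2 33/16 67/32 537/256 } R={ 269/128 135/64 17/8 9/4 5/2 3 } -> 1075/512
step 13: add RED to get BBBRRRRBBRRBR; options L={ 0 1 2 33/16 67/32 537/256 } R={ 1075/512 269/128 135/64 17/8 9/4 5/2 3 } -> 2149/1024
step 14: add BLUE to get BBBRRRRBBRRBRB; options L={ 0 1 2 33/16 67/32 537/256 2149/1024 } R={ 1075/512 269/128 135/64 17/8 9/4 5/2 3 } -> 4299/2048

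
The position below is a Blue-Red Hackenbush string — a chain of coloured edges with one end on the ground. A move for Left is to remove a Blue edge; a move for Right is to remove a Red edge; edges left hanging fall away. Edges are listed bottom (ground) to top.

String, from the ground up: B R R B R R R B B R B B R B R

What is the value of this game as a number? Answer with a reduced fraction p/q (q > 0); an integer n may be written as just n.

Recurse on prefixes of the 15-edge string B R R B R R R B B R B B R B R:
1 of 15 · B · max L 0 · min R +∞ -> 1
2 of 15 · BR · max L 0 · min R 1 -> 1/2
3 of 15 · BRR · max L 0 · min R 1/2 -> 1/4
4 of 15 · BRRB · max L 1/4 · min R 1/2 -> 3/8
5 of 15 · BRRBR · max L 1/4 · min R 3/8 -> 5/16
6 of 15 · BRRBRR · max L 1/4 · min R 5/16 -> 9/32
7 of 15 · BRRBRRR · max L 1/4 · min R 9/32 -> 17/64
8 of 15 · BRRBRRRB · max L 17/64 · min R 9/32 -> 35/128
9 of 15 · BRRBRRRBB · max L 35/128 · min R 9/32 -> 71/256
10 of 15 · BRRBRRRBBR · max L 35/128 · min R 71/256 -> 141/512
11 of 15 · BRRBRRRBBRB · max L 141/512 · min R 71/256 -> 283/1024
12 of 15 · BRRBRRRBBRBB · max L 283/1024 · min R 71/256 -> 567/2048
13 of 15 · BRRBRRRBBRBBR · max L 283/1024 · min R 567/2048 -> 1133/4096
14 of 15 · BRRBRRRBBRBBRB · max L 1133/4096 · min R 567/2048 -> 2267/8192
15 of 15 · BRRBRRRBBRBBRBR · max L 1133/4096 · min R 2267/8192 -> 4533/16384

4533/16384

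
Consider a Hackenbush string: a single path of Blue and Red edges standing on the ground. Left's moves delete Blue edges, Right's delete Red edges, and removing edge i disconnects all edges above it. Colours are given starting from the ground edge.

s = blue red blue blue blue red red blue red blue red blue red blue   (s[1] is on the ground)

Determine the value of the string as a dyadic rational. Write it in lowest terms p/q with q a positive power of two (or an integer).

Prefix values for blue red blue blue blue red red blue red blue red blue red blue via {L|R} + simplicity:
1 of 14 · b · max L 0 · min R +∞ gives 1
2 of 14 · br · max L 0 · min R 1 gives 1/2
3 of 14 · brb · max L 1/2 · min R 1 gives 3/4
4 of 14 · brbb · max L 3/4 · min R 1 gives 7/8
5 of 14 · brbbb · max L 7/8 · min R 1 gives 15/16
6 of 14 · brbbbr · max L 7/8 · min R 15/16 gives 29/32
7 of 14 · brbbbrr · max L 7/8 · min R 29/32 gives 57/64
8 of 14 · brbbbrrb · max L 57/64 · min R 29/32 gives 115/128
9 of 14 · brbbbrrbr · max L 57/64 · min R 115/128 gives 229/256
10 of 14 · brbbbrrbrb · max L 229/256 · min R 115/128 gives 459/512
11 of 14 · brbbbrrbrbr · max L 229/256 · min R 459/512 gives 917/1024
12 of 14 · brbbbrrbrbrb · max L 917/1024 · min R 459/512 gives 1835/2048
13 of 14 · brbbbrrbrbrbr · max L 917/1024 · min R 1835/2048 gives 3669/4096
14 of 14 · brbbbrrbrbrbrb · max L 3669/4096 · min R 1835/2048 gives 7339/8192

7339/8192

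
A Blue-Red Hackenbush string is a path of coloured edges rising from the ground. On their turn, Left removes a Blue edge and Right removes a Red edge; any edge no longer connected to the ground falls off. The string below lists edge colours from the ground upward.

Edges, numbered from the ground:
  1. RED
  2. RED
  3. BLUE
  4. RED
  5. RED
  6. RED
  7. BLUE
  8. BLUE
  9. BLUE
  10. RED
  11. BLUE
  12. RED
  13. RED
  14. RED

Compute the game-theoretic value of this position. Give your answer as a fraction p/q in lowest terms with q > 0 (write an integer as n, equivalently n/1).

step 1: add RED to get R; options L={ ∅ } R={ 0 } ⇒ -1
step 2: add RED to get RR; options L={ ∅ } R={ -1, 0 } ⇒ -2
step 3: add BLUE to get RRB; options L={ -2 } R={ -1, 0 } ⇒ -3/2
step 4: add RED to get RRBR; options L={ -2 } R={ -3/2, -1, 0 } ⇒ -7/4
step 5: add RED to get RRBRR; options L={ -2 } R={ -7/4, -3/2, -1, 0 } ⇒ -15/8
step 6: add RED to get RRBRRR; options L={ -2 } R={ -15/8, -7/4, -3/2, -1, 0 } ⇒ -31/16
step 7: add BLUE to get RRBRRRB; options L={ -2, -31/16 } R={ -15/8, -7/4, -3/2, -1, 0 } ⇒ -61/32
step 8: add BLUE to get RRBRRRBB; options L={ -2, -31/16, -61/32 } R={ -15/8, -7/4, -3/2, -1, 0 } ⇒ -121/64
step 9: add BLUE to get RRBRRRBBB; options L={ -2, -31/16, -61/32, -121/64 } R={ -15/8, -7/4, -3/2, -1, 0 } ⇒ -241/128
step 10: add RED to get RRBRRRBBBR; options L={ -2, -31/16, -61/32, -121/64 } R={ -241/128, -15/8, -7/4, -3/2, -1, 0 } ⇒ -483/256
step 11: add BLUE to get RRBRRRBBBRB; options L={ -2, -31/16, -61/32, -121/64, -483/256 } R={ -241/128, -15/8, -7/4, -3/2, -1, 0 } ⇒ -965/512
step 12: add RED to get RRBRRRBBBRBR; options L={ -2, -31/16, -61/32, -121/64, -483/256 } R={ -965/512, -241/128, -15/8, -7/4, -3/2, -1, 0 } ⇒ -1931/1024
step 13: add RED to get RRBRRRBBBRBRR; options L={ -2, -31/16, -61/32, -121/64, -483/256 } R={ -1931/1024, -965/512, -241/128, -15/8, -7/4, -3/2, -1, 0 } ⇒ -3863/2048
step 14: add RED to get RRBRRRBBBRBRRR; options L={ -2, -31/16, -61/32, -121/64, -483/256 } R={ -3863/2048, -1931/1024, -965/512, -241/128, -15/8, -7/4, -3/2, -1, 0 } ⇒ -7727/4096

-7727/4096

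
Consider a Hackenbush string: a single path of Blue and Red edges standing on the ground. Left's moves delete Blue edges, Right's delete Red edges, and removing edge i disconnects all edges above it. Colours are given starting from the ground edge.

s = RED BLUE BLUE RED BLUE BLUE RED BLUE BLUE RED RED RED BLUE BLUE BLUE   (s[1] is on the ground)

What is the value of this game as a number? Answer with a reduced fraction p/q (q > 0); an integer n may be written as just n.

-4721/16384

value_1 [R]  L=[∅]  R=[0]  => -1
value_2 [RB]  L=[-1]  R=[0]  => -1/2
value_3 [RBB]  L=[-1, -1/2]  R=[0]  => -1/4
value_4 [RBBR]  L=[-1, -1/2]  R=[-1/4, 0]  => -3/8
value_5 [RBBRB]  L=[-1, -1/2, -3/8]  R=[-1/4, 0]  => -5/16
value_6 [RBBRBB]  L=[-1, -1/2, -3/8, -5/16]  R=[-1/4, 0]  => -9/32
value_7 [RBBRBBR]  L=[-1, -1/2, -3/8, -5/16]  R=[-9/32, -1/4, 0]  => -19/64
value_8 [RBBRBBRB]  L=[-1, -1/2, -3/8, -5/16, -19/64]  R=[-9/32, -1/4, 0]  => -37/128
value_9 [RBBRBBRBB]  L=[-1, -1/2, -3/8, -5/16, -19/64, -37/128]  R=[-9/32, -1/4, 0]  => -73/256
value_10 [RBBRBBRBBR]  L=[-1, -1/2, -3/8, -5/16, -19/64, -37/128]  R=[-73/256, -9/32, -1/4, 0]  => -147/512
value_11 [RBBRBBRBBRR]  L=[-1, -1/2, -3/8, -5/16, -19/64, -37/128]  R=[-147/512, -73/256, -9/32, -1/4, 0]  => -295/1024
value_12 [RBBRBBRBBRRR]  L=[-1, -1/2, -3/8, -5/16, -19/64, -37/128]  R=[-295/1024, -147/512, -73/256, -9/32, -1/4, 0]  => -591/2048
value_13 [RBBRBBRBBRRRB]  L=[-1, -1/2, -3/8, -5/16, -19/64, -37/128, -591/2048]  R=[-295/1024, -147/512, -73/256, -9/32, -1/4, 0]  => -1181/4096
value_14 [RBBRBBRBBRRRBB]  L=[-1, -1/2, -3/8, -5/16, -19/64, -37/128, -591/2048, -1181/4096]  R=[-295/1024, -147/512, -73/256, -9/32, -1/4, 0]  => -2361/8192
value_15 [RBBRBBRBBRRRBBB]  L=[-1, -1/2, -3/8, -5/16, -19/64, -37/128, -591/2048, -1181/4096, -2361/8192]  R=[-295/1024, -147/512, -73/256, -9/32, -1/4, 0]  => -4721/16384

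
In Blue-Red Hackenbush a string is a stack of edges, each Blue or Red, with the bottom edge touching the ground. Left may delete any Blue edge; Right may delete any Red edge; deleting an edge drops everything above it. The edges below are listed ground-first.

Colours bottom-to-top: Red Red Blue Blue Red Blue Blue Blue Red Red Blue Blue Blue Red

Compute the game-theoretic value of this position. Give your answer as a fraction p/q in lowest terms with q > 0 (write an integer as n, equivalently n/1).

R: Left { ∅ }, Right { 0 } → simplest -1
RR: Left { ∅ }, Right { -1, 0 } → simplest -2
RRB: Left { -2 }, Right { -1, 0 } → simplest -3/2
RRBB: Left { -2, -3/2 }, Right { -1, 0 } → simplest -5/4
RRBBR: Left { -2, -3/2 }, Right { -5/4, -1, 0 } → simplest -11/8
RRBBRB: Left { -2, -3/2, -11/8 }, Right { -5/4, -1, 0 } → simplest -21/16
RRBBRBB: Left { -2, -3/2, -11/8, -21/16 }, Right { -5/4, -1, 0 } → simplest -41/32
RRBBRBBB: Left { -2, -3/2, -11/8, -21/16, -41/32 }, Right { -5/4, -1, 0 } → simplest -81/64
RRBBRBBBR: Left { -2, -3/2, -11/8, -21/16, -41/32 }, Right { -81/64, -5/4, -1, 0 } → simplest -163/128
RRBBRBBBRR: Left { -2, -3/2, -11/8, -21/16, -41/32 }, Right { -163/128, -81/64, -5/4, -1, 0 } → simplest -327/256
RRBBRBBBRRB: Left { -2, -3/2, -11/8, -21/16, -41/32, -327/256 }, Right { -163/128, -81/64, -5/4, -1, 0 } → simplest -653/512
RRBBRBBBRRBB: Left { -2, -3/2, -11/8, -21/16, -41/32, -327/256, -653/512 }, Right { -163/128, -81/64, -5/4, -1, 0 } → simplest -1305/1024
RRBBRBBBRRBBB: Left { -2, -3/2, -11/8, -21/16, -41/32, -327/256, -653/512, -1305/1024 }, Right { -163/128, -81/64, -5/4, -1, 0 } → simplest -2609/2048
RRBBRBBBRRBBBR: Left { -2, -3/2, -11/8, -21/16, -41/32, -327/256, -653/512, -1305/1024 }, Right { -2609/2048, -163/128, -81/64, -5/4, -1, 0 } → simplest -5219/4096

-5219/4096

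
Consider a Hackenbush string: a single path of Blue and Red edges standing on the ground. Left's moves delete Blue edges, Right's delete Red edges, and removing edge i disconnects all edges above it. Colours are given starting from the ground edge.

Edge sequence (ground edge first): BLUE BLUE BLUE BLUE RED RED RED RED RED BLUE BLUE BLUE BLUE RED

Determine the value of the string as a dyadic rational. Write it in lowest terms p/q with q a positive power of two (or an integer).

step 1: add BLUE to get B; options L={ 0 } R={ none } ⇒ 1
step 2: add BLUE to get BB; options L={ 0,1 } R={ none } ⇒ 2
step 3: add BLUE to get BBB; options L={ 0,1,2 } R={ none } ⇒ 3
step 4: add BLUE to get BBBB; options L={ 0,1,2,3 } R={ none } ⇒ 4
step 5: add RED to get BBBBR; options L={ 0,1,2,3 } R={ 4 } ⇒ 7/2
step 6: add RED to get BBBBRR; options L={ 0,1,2,3 } R={ 7/2,4 } ⇒ 13/4
step 7: add RED to get BBBBRRR; options L={ 0,1,2,3 } R={ 13/4,7/2,4 } ⇒ 25/8
step 8: add RED to get BBBBRRRR; options L={ 0,1,2,3 } R={ 25/8,13/4,7/2,4 } ⇒ 49/16
step 9: add RED to get BBBBRRRRR; options L={ 0,1,2,3 } R={ 49/16,25/8,13/4,7/2,4 } ⇒ 97/32
step 10: add BLUE to get BBBBRRRRRB; options L={ 0,1,2,3,97/32 } R={ 49/16,25/8,13/4,7/2,4 } ⇒ 195/64
step 11: add BLUE to get BBBBRRRRRBB; options L={ 0,1,2,3,97/32,195/64 } R={ 49/16,25/8,13/4,7/2,4 } ⇒ 391/128
step 12: add BLUE to get BBBBRRRRRBBB; options L={ 0,1,2,3,97/32,195/64,391/128 } R={ 49/16,25/8,13/4,7/2,4 } ⇒ 783/256
step 13: add BLUE to get BBBBRRRRRBBBB; options L={ 0,1,2,3,97/32,195/64,391/128,783/256 } R={ 49/16,25/8,13/4,7/2,4 } ⇒ 1567/512
step 14: add RED to get BBBBRRRRRBBBBR; options L={ 0,1,2,3,97/32,195/64,391/128,783/256 } R={ 1567/512,49/16,25/8,13/4,7/2,4 } ⇒ 3133/1024

3133/1024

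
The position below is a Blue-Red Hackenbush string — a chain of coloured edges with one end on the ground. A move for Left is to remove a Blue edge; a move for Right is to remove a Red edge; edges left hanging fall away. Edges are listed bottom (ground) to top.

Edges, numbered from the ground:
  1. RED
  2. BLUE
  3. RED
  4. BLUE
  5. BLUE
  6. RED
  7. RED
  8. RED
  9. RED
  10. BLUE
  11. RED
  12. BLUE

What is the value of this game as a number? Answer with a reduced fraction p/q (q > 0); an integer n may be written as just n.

edge 1 of 12 (RED): { ∅ | 0 } ⇒ -1
edge 2 of 12 (BLUE): { -1 | 0 } ⇒ -1/2
edge 3 of 12 (RED): { -1 | -1/2, 0 } ⇒ -3/4
edge 4 of 12 (BLUE): { -1, -3/4 | -1/2, 0 } ⇒ -5/8
edge 5 of 12 (BLUE): { -1, -3/4, -5/8 | -1/2, 0 } ⇒ -9/16
edge 6 of 12 (RED): { -1, -3/4, -5/8 | -9/16, -1/2, 0 } ⇒ -19/32
edge 7 of 12 (RED): { -1, -3/4, -5/8 | -19/32, -9/16, -1/2, 0 } ⇒ -39/64
edge 8 of 12 (RED): { -1, -3/4, -5/8 | -39/64, -19/32, -9/16, -1/2, 0 } ⇒ -79/128
edge 9 of 12 (RED): { -1, -3/4, -5/8 | -79/128, -39/64, -19/32, -9/16, -1/2, 0 } ⇒ -159/256
edge 10 of 12 (BLUE): { -1, -3/4, -5/8, -159/256 | -79/128, -39/64, -19/32, -9/16, -1/2, 0 } ⇒ -317/512
edge 11 of 12 (RED): { -1, -3/4, -5/8, -159/256 | -317/512, -79/128, -39/64, -19/32, -9/16, -1/2, 0 } ⇒ -635/1024
edge 12 of 12 (BLUE): { -1, -3/4, -5/8, -159/256, -635/1024 | -317/512, -79/128, -39/64, -19/32, -9/16, -1/2, 0 } ⇒ -1269/2048

-1269/2048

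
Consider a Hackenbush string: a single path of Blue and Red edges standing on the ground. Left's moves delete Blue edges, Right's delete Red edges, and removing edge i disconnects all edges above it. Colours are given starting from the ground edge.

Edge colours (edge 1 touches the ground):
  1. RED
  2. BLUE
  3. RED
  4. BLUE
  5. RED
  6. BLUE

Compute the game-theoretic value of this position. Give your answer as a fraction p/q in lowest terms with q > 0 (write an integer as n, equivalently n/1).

Build g(s[:k]) for k = 1..6, string s = RED BLUE RED BLUE RED BLUE.
g(R) = { none | 0 } -> -1
g(RB) = { -1 | 0 } -> -1/2
g(RBR) = { -1 | -1/2; 0 } -> -3/4
g(RBRB) = { -1; -3/4 | -1/2; 0 } -> -5/8
g(RBRBR) = { -1; -3/4 | -5/8; -1/2; 0 } -> -11/16
g(RBRBRB) = { -1; -3/4; -11/16 | -5/8; -1/2; 0 } -> -21/32

-21/32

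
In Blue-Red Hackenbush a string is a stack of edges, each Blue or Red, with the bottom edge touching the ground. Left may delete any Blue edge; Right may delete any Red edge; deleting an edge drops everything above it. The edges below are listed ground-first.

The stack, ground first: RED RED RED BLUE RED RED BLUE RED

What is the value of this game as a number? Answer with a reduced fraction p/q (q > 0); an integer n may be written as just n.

Build G(s[:k]) for k = 1..8, string s = RED RED RED BLUE RED RED BLUE RED.
G(R) = { none | 0 } — -1
G(RR) = { none | -1 0 } — -2
G(RRR) = { none | -2 -1 0 } — -3
G(RRRB) = { -3 | -2 -1 0 } — -5/2
G(RRRBR) = { -3 | -5/2 -2 -1 0 } — -11/4
G(RRRBRR) = { -3 | -11/4 -5/2 -2 -1 0 } — -23/8
G(RRRBRRB) = { -3 -23/8 | -11/4 -5/2 -2 -1 0 } — -45/16
G(RRRBRRBR) = { -3 -23/8 | -45/16 -11/4 -5/2 -2 -1 0 } — -91/32

-91/32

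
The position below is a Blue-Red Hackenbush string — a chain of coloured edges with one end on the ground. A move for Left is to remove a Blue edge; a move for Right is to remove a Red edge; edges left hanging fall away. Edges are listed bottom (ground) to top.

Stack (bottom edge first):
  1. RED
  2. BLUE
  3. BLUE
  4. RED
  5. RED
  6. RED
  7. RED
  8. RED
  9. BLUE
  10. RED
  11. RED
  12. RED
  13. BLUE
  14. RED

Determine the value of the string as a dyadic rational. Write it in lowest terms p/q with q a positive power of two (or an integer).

G(R) = {  | 0 } -> -1
G(RB) = { -1 | 0 } -> -1/2
G(RBB) = { -1,-1/2 | 0 } -> -1/4
G(RBBR) = { -1,-1/2 | -1/4,0 } -> -3/8
G(RBBRR) = { -1,-1/2 | -3/8,-1/4,0 } -> -7/16
G(RBBRRR) = { -1,-1/2 | -7/16,-3/8,-1/4,0 } -> -15/32
G(RBBRRRR) = { -1,-1/2 | -15/32,-7/16,-3/8,-1/4,0 } -> -31/64
G(RBBRRRRR) = { -1,-1/2 | -31/64,-15/32,-7/16,-3/8,-1/4,0 } -> -63/128
G(RBBRRRRRB) = { -1,-1/2,-63/128 | -31/64,-15/32,-7/16,-3/8,-1/4,0 } -> -125/256
G(RBBRRRRRBR) = { -1,-1/2,-63/128 | -125/256,-31/64,-15/32,-7/16,-3/8,-1/4,0 } -> -251/512
G(RBBRRRRRBRR) = { -1,-1/2,-63/128 | -251/512,-125/256,-31/64,-15/32,-7/16,-3/8,-1/4,0 } -> -503/1024
G(RBBRRRRRBRRR) = { -1,-1/2,-63/128 | -503/1024,-251/512,-125/256,-31/64,-15/32,-7/16,-3/8,-1/4,0 } -> -1007/2048
G(RBBRRRRRBRRRB) = { -1,-1/2,-63/128,-1007/2048 | -503/1024,-251/512,-125/256,-31/64,-15/32,-7/16,-3/8,-1/4,0 } -> -2013/4096
G(RBBRRRRRBRRRBR) = { -1,-1/2,-63/128,-1007/2048 | -2013/4096,-503/1024,-251/512,-125/256,-31/64,-15/32,-7/16,-3/8,-1/4,0 } -> -4027/8192

-4027/8192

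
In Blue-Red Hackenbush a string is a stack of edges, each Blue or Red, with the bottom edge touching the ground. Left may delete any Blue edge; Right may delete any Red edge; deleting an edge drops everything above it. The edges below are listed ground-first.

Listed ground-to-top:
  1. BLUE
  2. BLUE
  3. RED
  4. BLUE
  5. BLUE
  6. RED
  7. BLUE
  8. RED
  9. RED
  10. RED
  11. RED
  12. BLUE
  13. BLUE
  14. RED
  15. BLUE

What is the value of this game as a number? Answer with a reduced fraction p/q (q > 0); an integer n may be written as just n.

14875/8192

Build G(s[:k]) for k = 1..15, string s = BLUE BLUE RED BLUE BLUE RED BLUE RED RED RED RED BLUE BLUE RED BLUE.
edge 1 of 15 (BLUE): { 0 |  } ⇒ 1
edge 2 of 15 (BLUE): { 0, 1 |  } ⇒ 2
edge 3 of 15 (RED): { 0, 1 | 2 } ⇒ 3/2
edge 4 of 15 (BLUE): { 0, 1, 3/2 | 2 } ⇒ 7/4
edge 5 of 15 (BLUE): { 0, 1, 3/2, 7/4 | 2 } ⇒ 15/8
edge 6 of 15 (RED): { 0, 1, 3/2, 7/4 | 15/8, 2 } ⇒ 29/16
edge 7 of 15 (BLUE): { 0, 1, 3/2, 7/4, 29/16 | 15/8, 2 } ⇒ 59/32
edge 8 of 15 (RED): { 0, 1, 3/2, 7/4, 29/16 | 59/32, 15/8, 2 } ⇒ 117/64
edge 9 of 15 (RED): { 0, 1, 3/2, 7/4, 29/16 | 117/64, 59/32, 15/8, 2 } ⇒ 233/128
edge 10 of 15 (RED): { 0, 1, 3/2, 7/4, 29/16 | 233/128, 117/64, 59/32, 15/8, 2 } ⇒ 465/256
edge 11 of 15 (RED): { 0, 1, 3/2, 7/4, 29/16 | 465/256, 233/128, 117/64, 59/32, 15/8, 2 } ⇒ 929/512
edge 12 of 15 (BLUE): { 0, 1, 3/2, 7/4, 29/16, 929/512 | 465/256, 233/128, 117/64, 59/32, 15/8, 2 } ⇒ 1859/1024
edge 13 of 15 (BLUE): { 0, 1, 3/2, 7/4, 29/16, 929/512, 1859/1024 | 465/256, 233/128, 117/64, 59/32, 15/8, 2 } ⇒ 3719/2048
edge 14 of 15 (RED): { 0, 1, 3/2, 7/4, 29/16, 929/512, 1859/1024 | 3719/2048, 465/256, 233/128, 117/64, 59/32, 15/8, 2 } ⇒ 7437/4096
edge 15 of 15 (BLUE): { 0, 1, 3/2, 7/4, 29/16, 929/512, 1859/1024, 7437/4096 | 3719/2048, 465/256, 233/128, 117/64, 59/32, 15/8, 2 } ⇒ 14875/8192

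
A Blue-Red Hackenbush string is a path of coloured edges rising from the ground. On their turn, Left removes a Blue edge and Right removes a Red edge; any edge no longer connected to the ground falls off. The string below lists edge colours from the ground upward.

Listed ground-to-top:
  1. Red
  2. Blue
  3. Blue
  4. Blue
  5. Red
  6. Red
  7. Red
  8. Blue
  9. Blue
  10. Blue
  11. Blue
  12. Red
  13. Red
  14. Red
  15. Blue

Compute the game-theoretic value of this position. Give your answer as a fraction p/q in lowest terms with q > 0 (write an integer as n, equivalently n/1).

value_1 [R]  L=[—]  R=[0]  = -1
value_2 [RB]  L=[-1]  R=[0]  = -1/2
value_3 [RBB]  L=[-1,-1/2]  R=[0]  = -1/4
value_4 [RBBB]  L=[-1,-1/2,-1/4]  R=[0]  = -1/8
value_5 [RBBBR]  L=[-1,-1/2,-1/4]  R=[-1/8,0]  = -3/16
value_6 [RBBBRR]  L=[-1,-1/2,-1/4]  R=[-3/16,-1/8,0]  = -7/32
value_7 [RBBBRRR]  L=[-1,-1/2,-1/4]  R=[-7/32,-3/16,-1/8,0]  = -15/64
value_8 [RBBBRRRB]  L=[-1,-1/2,-1/4,-15/64]  R=[-7/32,-3/16,-1/8,0]  = -29/128
value_9 [RBBBRRRBB]  L=[-1,-1/2,-1/4,-15/64,-29/128]  R=[-7/32,-3/16,-1/8,0]  = -57/256
value_10 [RBBBRRRBBB]  L=[-1,-1/2,-1/4,-15/64,-29/128,-57/256]  R=[-7/32,-3/16,-1/8,0]  = -113/512
value_11 [RBBBRRRBBBB]  L=[-1,-1/2,-1/4,-15/64,-29/128,-57/256,-113/512]  R=[-7/32,-3/16,-1/8,0]  = -225/1024
value_12 [RBBBRRRBBBBR]  L=[-1,-1/2,-1/4,-15/64,-29/128,-57/256,-113/512]  R=[-225/1024,-7/32,-3/16,-1/8,0]  = -451/2048
value_13 [RBBBRRRBBBBRR]  L=[-1,-1/2,-1/4,-15/64,-29/128,-57/256,-113/512]  R=[-451/2048,-225/1024,-7/32,-3/16,-1/8,0]  = -903/4096
value_14 [RBBBRRRBBBBRRR]  L=[-1,-1/2,-1/4,-15/64,-29/128,-57/256,-113/512]  R=[-903/4096,-451/2048,-225/1024,-7/32,-3/16,-1/8,0]  = -1807/8192
value_15 [RBBBRRRBBBBRRRB]  L=[-1,-1/2,-1/4,-15/64,-29/128,-57/256,-113/512,-1807/8192]  R=[-903/4096,-451/2048,-225/1024,-7/32,-3/16,-1/8,0]  = -3613/16384

-3613/16384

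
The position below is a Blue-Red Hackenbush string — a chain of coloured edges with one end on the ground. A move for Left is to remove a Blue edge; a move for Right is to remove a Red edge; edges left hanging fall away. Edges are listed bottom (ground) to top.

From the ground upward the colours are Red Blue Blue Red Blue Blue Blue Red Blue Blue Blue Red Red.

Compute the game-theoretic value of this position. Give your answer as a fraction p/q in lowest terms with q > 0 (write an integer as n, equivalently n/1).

Recurse on prefixes of the 13-edge string Red Blue Blue Red Blue Blue Blue Red Blue Blue Blue Red Red:
R: Left {  }, Right { 0 } so simplest -1
RB: Left { -1 }, Right { 0 } so simplest -1/2
RBB: Left { -1,-1/2 }, Right { 0 } so simplest -1/4
RBBR: Left { -1,-1/2 }, Right { -1/4,0 } so simplest -3/8
RBBRB: Left { -1,-1/2,-3/8 }, Right { -1/4,0 } so simplest -5/16
RBBRBB: Left { -1,-1/2,-3/8,-5/16 }, Right { -1/4,0 } so simplest -9/32
RBBRBBB: Left { -1,-1/2,-3/8,-5/16,-9/32 }, Right { -1/4,0 } so simplest -17/64
RBBRBBBR: Left { -1,-1/2,-3/8,-5/16,-9/32 }, Right { -17/64,-1/4,0 } so simplest -35/128
RBBRBBBRB: Left { -1,-1/2,-3/8,-5/16,-9/32,-35/128 }, Right { -17/64,-1/4,0 } so simplest -69/256
RBBRBBBRBB: Left { -1,-1/2,-3/8,-5/16,-9/32,-35/128,-69/256 }, Right { -17/64,-1/4,0 } so simplest -137/512
RBBRBBBRBBB: Left { -1,-1/2,-3/8,-5/16,-9/32,-35/128,-69/256,-137/512 }, Right { -17/64,-1/4,0 } so simplest -273/1024
RBBRBBBRBBBR: Left { -1,-1/2,-3/8,-5/16,-9/32,-35/128,-69/256,-137/512 }, Right { -273/1024,-17/64,-1/4,0 } so simplest -547/2048
RBBRBBBRBBBRR: Left { -1,-1/2,-3/8,-5/16,-9/32,-35/128,-69/256,-137/512 }, Right { -547/2048,-273/1024,-17/64,-1/4,0 } so simplest -1095/4096

-1095/4096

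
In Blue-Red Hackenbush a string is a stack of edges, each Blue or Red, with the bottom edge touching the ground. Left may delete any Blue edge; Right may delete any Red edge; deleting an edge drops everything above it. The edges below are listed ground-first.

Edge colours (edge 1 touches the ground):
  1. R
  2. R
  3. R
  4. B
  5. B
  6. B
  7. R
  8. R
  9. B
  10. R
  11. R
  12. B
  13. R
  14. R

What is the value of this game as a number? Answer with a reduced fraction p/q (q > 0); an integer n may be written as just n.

Prefix values for R R R B B B R R B R R B R R via {L|R} + simplicity:
edge 1 of 14 (R): {  | 0 } so -1
edge 2 of 14 (R): {  | -1, 0 } so -2
edge 3 of 14 (R): {  | -2, -1, 0 } so -3
edge 4 of 14 (B): { -3 | -2, -1, 0 } so -5/2
edge 5 of 14 (B): { -3, -5/2 | -2, -1, 0 } so -9/4
edge 6 of 14 (B): { -3, -5/2, -9/4 | -2, -1, 0 } so -17/8
edge 7 of 14 (R): { -3, -5/2, -9/4 | -17/8, -2, -1, 0 } so -35/16
edge 8 of 14 (R): { -3, -5/2, -9/4 | -35/16, -17/8, -2, -1, 0 } so -71/32
edge 9 of 14 (B): { -3, -5/2, -9/4, -71/32 | -35/16, -17/8, -2, -1, 0 } so -141/64
edge 10 of 14 (R): { -3, -5/2, -9/4, -71/32 | -141/64, -35/16, -17/8, -2, -1, 0 } so -283/128
edge 11 of 14 (R): { -3, -5/2, -9/4, -71/32 | -283/128, -141/64, -35/16, -17/8, -2, -1, 0 } so -567/256
edge 12 of 14 (B): { -3, -5/2, -9/4, -71/32, -567/256 | -283/128, -141/64, -35/16, -17/8, -2, -1, 0 } so -1133/512
edge 13 of 14 (R): { -3, -5/2, -9/4, -71/32, -567/256 | -1133/512, -283/128, -141/64, -35/16, -17/8, -2, -1, 0 } so -2267/1024
edge 14 of 14 (R): { -3, -5/2, -9/4, -71/32, -567/256 | -2267/1024, -1133/512, -283/128, -141/64, -35/16, -17/8, -2, -1, 0 } so -4535/2048

-4535/2048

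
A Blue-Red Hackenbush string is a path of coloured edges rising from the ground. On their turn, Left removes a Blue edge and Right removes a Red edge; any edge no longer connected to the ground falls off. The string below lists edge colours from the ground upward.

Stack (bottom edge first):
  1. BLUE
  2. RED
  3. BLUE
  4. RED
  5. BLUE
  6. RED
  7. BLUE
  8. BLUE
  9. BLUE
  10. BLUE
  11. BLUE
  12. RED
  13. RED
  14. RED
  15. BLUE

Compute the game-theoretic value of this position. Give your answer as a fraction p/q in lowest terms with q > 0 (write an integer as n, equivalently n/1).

v(B) = { 0 | · } — 1
v(BR) = { 0 | 1 } — 1/2
v(BRB) = { 0, 1/2 | 1 } — 3/4
v(BRBR) = { 0, 1/2 | 3/4, 1 } — 5/8
v(BRBRB) = { 0, 1/2, 5/8 | 3/4, 1 } — 11/16
v(BRBRBR) = { 0, 1/2, 5/8 | 11/16, 3/4, 1 } — 21/32
v(BRBRBRB) = { 0, 1/2, 5/8, 21/32 | 11/16, 3/4, 1 } — 43/64
v(BRBRBRBB) = { 0, 1/2, 5/8, 21/32, 43/64 | 11/16, 3/4, 1 } — 87/128
v(BRBRBRBBB) = { 0, 1/2, 5/8, 21/32, 43/64, 87/128 | 11/16, 3/4, 1 } — 175/256
v(BRBRBRBBBB) = { 0, 1/2, 5/8, 21/32, 43/64, 87/128, 175/256 | 11/16, 3/4, 1 } — 351/512
v(BRBRBRBBBBB) = { 0, 1/2, 5/8, 21/32, 43/64, 87/128, 175/256, 351/512 | 11/16, 3/4, 1 } — 703/1024
v(BRBRBRBBBBBR) = { 0, 1/2, 5/8, 21/32, 43/64, 87/128, 175/256, 351/512 | 703/1024, 11/16, 3/4, 1 } — 1405/2048
v(BRBRBRBBBBBRR) = { 0, 1/2, 5/8, 21/32, 43/64, 87/128, 175/256, 351/512 | 1405/2048, 703/1024, 11/16, 3/4, 1 } — 2809/4096
v(BRBRBRBBBBBRRR) = { 0, 1/2, 5/8, 21/32, 43/64, 87/128, 175/256, 351/512 | 2809/4096, 1405/2048, 703/1024, 11/16, 3/4, 1 } — 5617/8192
v(BRBRBRBBBBBRRRB) = { 0, 1/2, 5/8, 21/32, 43/64, 87/128, 175/256, 351/512, 5617/8192 | 2809/4096, 1405/2048, 703/1024, 11/16, 3/4, 1 } — 11235/16384

11235/16384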